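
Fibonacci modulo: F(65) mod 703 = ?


F(k) mod 703 for k=1..65:
1, 1, 2, 3, 5, 8, 13, 21, 34, 55, 89, 144, 233, 377, 610, 284, 191, 475, 666, 438, 401, 136, 537, 673, 507, 477, 281, 55, 336, 391, 24, 415, 439, 151, 590, 38, 628, 666, 591, 554, 442, 293, 32, 325, 357, 682, 336, 315, 651, 263, 211, 474, 685, 456, 438, 191, 629, 117, 43, 160, 203, 363, 566, 226, 89
F(65) mod 703 = 89


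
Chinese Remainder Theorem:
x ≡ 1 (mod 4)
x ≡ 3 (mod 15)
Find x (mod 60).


M = 4*15 = 60
M1 = M/4 = 15, M2 = M/15 = 4
M1^(-1) mod 4 = 3, M2^(-1) mod 15 = 4
x = 1*15*3 + 3*4*4 = 93
93 mod 60 = 33
Check: 33 mod 4 = 1 ✓, 33 mod 15 = 3 ✓

x ≡ 33 (mod 60)


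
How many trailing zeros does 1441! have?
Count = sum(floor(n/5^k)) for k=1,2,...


floor(1441/5) = 288
floor(1441/25) = 57
floor(1441/125) = 11
floor(1441/625) = 2
Total = 358

358 trailing zeros


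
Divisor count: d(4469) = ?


4469 = 41^1 × 109^1
d(4469) = (1+1) × (1+1) = 4

4 divisors


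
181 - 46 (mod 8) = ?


181 - 46 = 135
135 mod 8 = 7


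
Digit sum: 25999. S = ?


2 + 5 + 9 + 9 + 9 = 34


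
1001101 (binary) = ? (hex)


1001101 (base 2) = 77 (decimal)
77 (decimal) = 4D (base 16)


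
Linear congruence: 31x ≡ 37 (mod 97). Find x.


GCD(31, 97) = 1, unique solution
a^(-1) mod 97 = 72
x = 72 * 37 mod 97 = 45

x ≡ 45 (mod 97)


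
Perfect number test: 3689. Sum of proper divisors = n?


Proper divisors of 3689: 1, 7, 17, 31, 119, 217, 527
Sum = 1 + 7 + 17 + 31 + 119 + 217 + 527 = 919

No, 3689 is not perfect (919 ≠ 3689)


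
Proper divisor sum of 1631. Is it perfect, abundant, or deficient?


Proper divisors: 1, 7, 233
Sum = 1 + 7 + 233 = 241
241 < 1631 → deficient

s(1631) = 241 (deficient)


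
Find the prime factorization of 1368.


1368 / 2 = 684
684 / 2 = 342
342 / 2 = 171
171 / 3 = 57
57 / 3 = 19
19 / 19 = 1
1368 = 2^3 × 3^2 × 19


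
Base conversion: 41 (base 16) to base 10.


41 (base 16) = 65 (decimal)
65 (decimal) = 65 (base 10)


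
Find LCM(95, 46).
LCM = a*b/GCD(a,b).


GCD(95, 46) = 1
LCM = 95*46/1 = 4370/1 = 4370

LCM = 4370


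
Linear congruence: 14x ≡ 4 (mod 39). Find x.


GCD(14, 39) = 1, unique solution
a^(-1) mod 39 = 14
x = 14 * 4 mod 39 = 17

x ≡ 17 (mod 39)


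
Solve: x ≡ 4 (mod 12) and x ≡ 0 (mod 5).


M = 12*5 = 60
M1 = M/12 = 5, M2 = M/5 = 12
M1^(-1) mod 12 = 5, M2^(-1) mod 5 = 3
x = 4*5*5 + 0*12*3 = 100
100 mod 60 = 40
Check: 40 mod 12 = 4 ✓, 40 mod 5 = 0 ✓

x ≡ 40 (mod 60)


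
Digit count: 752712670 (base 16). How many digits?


752712670 in base 16 = 2CDD7BDE
Number of digits = 8

8 digits (base 16)


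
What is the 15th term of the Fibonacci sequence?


Sequence: 1, 1, 2, 3, 5, 8, 13, 21, 34, 55, 89, 144, 233, 377, 610
F(15) = 610


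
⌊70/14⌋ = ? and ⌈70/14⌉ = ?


70/14 = 5.0000
floor = 5
ceil = 5

floor = 5, ceil = 5


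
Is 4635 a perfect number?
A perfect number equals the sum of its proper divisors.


Proper divisors of 4635: 1, 3, 5, 9, 15, 45, 103, 309, 515, 927, 1545
Sum = 1 + 3 + 5 + 9 + 15 + 45 + 103 + 309 + 515 + 927 + 1545 = 3477

No, 4635 is not perfect (3477 ≠ 4635)


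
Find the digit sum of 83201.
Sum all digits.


8 + 3 + 2 + 0 + 1 = 14


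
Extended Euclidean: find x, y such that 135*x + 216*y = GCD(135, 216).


Tabular extended Euclidean (each row: r = 135*s + 216*t):
r=135, s=1, t=0
r=216, s=0, t=1
q=0: r=135, s=1, t=0   [135*(1) + 216*(0) = 135]
q=1: r=81, s=-1, t=1   [135*(-1) + 216*(1) = 81]
q=1: r=54, s=2, t=-1   [135*(2) + 216*(-1) = 54]
q=1: r=27, s=-3, t=2   [135*(-3) + 216*(2) = 27]
q=2: r=0, s=8, t=-5   [135*(8) + 216*(-5) = 0]
GCD = 27; from the row with r=27: x=-3, y=2
Check: 135*(-3) + 216*(2) = -405 + 432 = 27

GCD = 27, x = -3, y = 2


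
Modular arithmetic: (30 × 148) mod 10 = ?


30 × 148 = 4440
4440 mod 10 = 0


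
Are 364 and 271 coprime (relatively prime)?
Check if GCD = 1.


Euclidean algorithm:
364 = 1 * 271 + 93
271 = 2 * 93 + 85
93 = 1 * 85 + 8
85 = 10 * 8 + 5
8 = 1 * 5 + 3
5 = 1 * 3 + 2
3 = 1 * 2 + 1
2 = 2 * 1 + 0
GCD(364, 271) = 1

Yes, coprime (GCD = 1)


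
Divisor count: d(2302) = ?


2302 = 2^1 × 1151^1
d(2302) = (1+1) × (1+1) = 4

4 divisors


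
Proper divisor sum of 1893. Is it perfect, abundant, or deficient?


Proper divisors: 1, 3, 631
Sum = 1 + 3 + 631 = 635
635 < 1893 → deficient

s(1893) = 635 (deficient)


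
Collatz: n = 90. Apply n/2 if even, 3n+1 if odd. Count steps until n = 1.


90 → 45 → 136 → 68 → 34 → 17 → 52 → 26 → 13 → 40 → 20 → 10 → 5 → 16 → 8 → 4 → 2 → 1
Total steps = 17

17 steps


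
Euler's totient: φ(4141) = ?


4141 = 41 × 101
Prime factors: 41, 101
φ(4141) = 4141 × (1-1/41) × (1-1/101)
= 4141 × 40/41 × 100/101 = 4000

φ(4141) = 4000


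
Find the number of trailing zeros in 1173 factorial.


floor(1173/5) = 234
floor(1173/25) = 46
floor(1173/125) = 9
floor(1173/625) = 1
Total = 290

290 trailing zeros


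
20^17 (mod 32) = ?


20^1 mod 32 = 20
20^2 mod 32 = 16
20^3 mod 32 = 0
20^4 mod 32 = 0
20^5 mod 32 = 0
20^6 mod 32 = 0
20^7 mod 32 = 0
20^8 mod 32 = 0
20^9 mod 32 = 0
20^10 mod 32 = 0
20^11 mod 32 = 0
20^12 mod 32 = 0
20^13 mod 32 = 0
20^14 mod 32 = 0
20^15 mod 32 = 0
20^16 mod 32 = 0
20^17 mod 32 = 0


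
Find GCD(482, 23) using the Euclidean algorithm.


482 = 20 * 23 + 22
23 = 1 * 22 + 1
22 = 22 * 1 + 0
GCD = 1


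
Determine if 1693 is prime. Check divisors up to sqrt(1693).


Check divisors up to sqrt(1693) = 41.1461
No divisors found.
1693 is prime.

Yes, 1693 is prime


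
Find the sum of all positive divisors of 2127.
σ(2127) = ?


Divisors of 2127: 1, 3, 709, 2127
Sum = 1 + 3 + 709 + 2127 = 2840

σ(2127) = 2840


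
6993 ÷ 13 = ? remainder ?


6993 = 13 * 537 + 12
Check: 6981 + 12 = 6993

q = 537, r = 12


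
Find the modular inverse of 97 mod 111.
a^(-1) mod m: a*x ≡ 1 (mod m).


Use the extended Euclidean algorithm on (111, 97); each row r = 111*s + 97*t:
r=111, s=1, t=0
r=97, s=0, t=1
q=1: r=14, s=1, t=-1   [111*(1) + 97*(-1) = 14]
q=6: r=13, s=-6, t=7   [111*(-6) + 97*(7) = 13]
q=1: r=1, s=7, t=-8   [111*(7) + 97*(-8) = 1]
q=13: r=0, s=-97, t=111   [111*(-97) + 97*(111) = 0]
GCD = 1 with t = -8, so 97*(-8) ≡ 1 (mod 111)
Inverse = -8 mod 111 = 103
Check: 97 * 103 = 9991 ≡ 1 (mod 111)

97^(-1) ≡ 103 (mod 111)


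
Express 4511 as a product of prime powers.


4511 / 13 = 347
347 / 347 = 1
4511 = 13 × 347


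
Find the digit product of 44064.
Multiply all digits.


4 × 4 × 0 × 6 × 4 = 0


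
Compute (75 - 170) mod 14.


75 - 170 = -95
-95 mod 14 = 3


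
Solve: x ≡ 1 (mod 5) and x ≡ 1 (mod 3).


M = 5*3 = 15
M1 = M/5 = 3, M2 = M/3 = 5
M1^(-1) mod 5 = 2, M2^(-1) mod 3 = 2
x = 1*3*2 + 1*5*2 = 16
16 mod 15 = 1
Check: 1 mod 5 = 1 ✓, 1 mod 3 = 1 ✓

x ≡ 1 (mod 15)


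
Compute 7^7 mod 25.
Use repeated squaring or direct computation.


7^1 mod 25 = 7
7^2 mod 25 = 24
7^3 mod 25 = 18
7^4 mod 25 = 1
7^5 mod 25 = 7
7^6 mod 25 = 24
7^7 mod 25 = 18


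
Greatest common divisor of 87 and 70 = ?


87 = 1 * 70 + 17
70 = 4 * 17 + 2
17 = 8 * 2 + 1
2 = 2 * 1 + 0
GCD = 1


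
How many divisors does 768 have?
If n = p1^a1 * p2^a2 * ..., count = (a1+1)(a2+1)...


768 = 2^8 × 3^1
d(768) = (8+1) × (1+1) = 18

18 divisors


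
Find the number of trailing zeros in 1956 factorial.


floor(1956/5) = 391
floor(1956/25) = 78
floor(1956/125) = 15
floor(1956/625) = 3
Total = 487

487 trailing zeros


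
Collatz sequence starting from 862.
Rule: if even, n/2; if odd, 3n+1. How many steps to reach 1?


862 → 431 → 1294 → 647 → 1942 → 971 → 2914 → 1457 → 4372 → 2186 → 1093 → 3280 → 1640 → 820 → 410 → 205 → 616 → 308 → 154 → 77 → 232 → 116 → 58 → 29 → 88 → 44 → 22 → 11 → 34 → 17 → 52 → 26 → 13 → 40 → 20 → 10 → 5 → 16 → 8 → 4 → 2 → 1
Total steps = 41

41 steps


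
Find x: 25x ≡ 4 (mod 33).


GCD(25, 33) = 1, unique solution
a^(-1) mod 33 = 4
x = 4 * 4 mod 33 = 16

x ≡ 16 (mod 33)


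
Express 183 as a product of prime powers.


183 / 3 = 61
61 / 61 = 1
183 = 3 × 61


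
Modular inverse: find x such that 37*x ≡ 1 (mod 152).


Use the extended Euclidean algorithm on (152, 37); each row r = 152*s + 37*t:
r=152, s=1, t=0
r=37, s=0, t=1
q=4: r=4, s=1, t=-4   [152*(1) + 37*(-4) = 4]
q=9: r=1, s=-9, t=37   [152*(-9) + 37*(37) = 1]
q=4: r=0, s=37, t=-152   [152*(37) + 37*(-152) = 0]
GCD = 1 with t = 37, so 37*(37) ≡ 1 (mod 152)
Inverse = 37 mod 152 = 37
Check: 37 * 37 = 1369 ≡ 1 (mod 152)

37^(-1) ≡ 37 (mod 152)


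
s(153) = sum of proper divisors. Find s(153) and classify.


Proper divisors: 1, 3, 9, 17, 51
Sum = 1 + 3 + 9 + 17 + 51 = 81
81 < 153 → deficient

s(153) = 81 (deficient)


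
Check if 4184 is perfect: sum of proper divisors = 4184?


Proper divisors of 4184: 1, 2, 4, 8, 523, 1046, 2092
Sum = 1 + 2 + 4 + 8 + 523 + 1046 + 2092 = 3676

No, 4184 is not perfect (3676 ≠ 4184)


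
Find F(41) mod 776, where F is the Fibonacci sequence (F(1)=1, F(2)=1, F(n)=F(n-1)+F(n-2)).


F(k) mod 776 for k=1..41:
1, 1, 2, 3, 5, 8, 13, 21, 34, 55, 89, 144, 233, 377, 610, 211, 45, 256, 301, 557, 82, 639, 721, 584, 529, 337, 90, 427, 517, 168, 685, 77, 762, 63, 49, 112, 161, 273, 434, 707, 365
F(41) mod 776 = 365


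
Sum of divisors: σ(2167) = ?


Divisors of 2167: 1, 11, 197, 2167
Sum = 1 + 11 + 197 + 2167 = 2376

σ(2167) = 2376


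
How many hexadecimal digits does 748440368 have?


748440368 in base 16 = 2C9C4B30
Number of digits = 8

8 digits (base 16)


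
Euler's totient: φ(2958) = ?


2958 = 2 × 3 × 17 × 29
Prime factors: 2, 3, 17, 29
φ(2958) = 2958 × (1-1/2) × (1-1/3) × (1-1/17) × (1-1/29)
= 2958 × 1/2 × 2/3 × 16/17 × 28/29 = 896

φ(2958) = 896


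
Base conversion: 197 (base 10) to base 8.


197 (base 10) = 197 (decimal)
197 (decimal) = 305 (base 8)


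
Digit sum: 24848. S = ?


2 + 4 + 8 + 4 + 8 = 26


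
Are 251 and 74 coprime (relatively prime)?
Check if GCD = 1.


Euclidean algorithm:
251 = 3 * 74 + 29
74 = 2 * 29 + 16
29 = 1 * 16 + 13
16 = 1 * 13 + 3
13 = 4 * 3 + 1
3 = 3 * 1 + 0
GCD(251, 74) = 1

Yes, coprime (GCD = 1)


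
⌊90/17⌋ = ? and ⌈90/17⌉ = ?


90/17 = 5.2941
floor = 5
ceil = 6

floor = 5, ceil = 6


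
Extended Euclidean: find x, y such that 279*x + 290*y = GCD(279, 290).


Tabular extended Euclidean (each row: r = 279*s + 290*t):
r=279, s=1, t=0
r=290, s=0, t=1
q=0: r=279, s=1, t=0   [279*(1) + 290*(0) = 279]
q=1: r=11, s=-1, t=1   [279*(-1) + 290*(1) = 11]
q=25: r=4, s=26, t=-25   [279*(26) + 290*(-25) = 4]
q=2: r=3, s=-53, t=51   [279*(-53) + 290*(51) = 3]
q=1: r=1, s=79, t=-76   [279*(79) + 290*(-76) = 1]
q=3: r=0, s=-290, t=279   [279*(-290) + 290*(279) = 0]
GCD = 1; from the row with r=1: x=79, y=-76
Check: 279*(79) + 290*(-76) = 22041 - 22040 = 1

GCD = 1, x = 79, y = -76


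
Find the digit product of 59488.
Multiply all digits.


5 × 9 × 4 × 8 × 8 = 11520


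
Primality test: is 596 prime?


596 / 2 = 298 (exact division)
596 is NOT prime.

No, 596 is not prime


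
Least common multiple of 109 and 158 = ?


GCD(109, 158) = 1
LCM = 109*158/1 = 17222/1 = 17222

LCM = 17222


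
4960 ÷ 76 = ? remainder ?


4960 = 76 * 65 + 20
Check: 4940 + 20 = 4960

q = 65, r = 20


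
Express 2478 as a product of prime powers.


2478 / 2 = 1239
1239 / 3 = 413
413 / 7 = 59
59 / 59 = 1
2478 = 2 × 3 × 7 × 59


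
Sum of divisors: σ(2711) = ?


Divisors of 2711: 1, 2711
Sum = 1 + 2711 = 2712

σ(2711) = 2712


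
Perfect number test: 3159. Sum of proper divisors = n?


Proper divisors of 3159: 1, 3, 9, 13, 27, 39, 81, 117, 243, 351, 1053
Sum = 1 + 3 + 9 + 13 + 27 + 39 + 81 + 117 + 243 + 351 + 1053 = 1937

No, 3159 is not perfect (1937 ≠ 3159)


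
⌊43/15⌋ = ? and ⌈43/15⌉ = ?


43/15 = 2.8667
floor = 2
ceil = 3

floor = 2, ceil = 3


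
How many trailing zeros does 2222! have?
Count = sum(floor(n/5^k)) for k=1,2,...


floor(2222/5) = 444
floor(2222/25) = 88
floor(2222/125) = 17
floor(2222/625) = 3
Total = 552

552 trailing zeros


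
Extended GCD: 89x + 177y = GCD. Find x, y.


Tabular extended Euclidean (each row: r = 89*s + 177*t):
r=89, s=1, t=0
r=177, s=0, t=1
q=0: r=89, s=1, t=0   [89*(1) + 177*(0) = 89]
q=1: r=88, s=-1, t=1   [89*(-1) + 177*(1) = 88]
q=1: r=1, s=2, t=-1   [89*(2) + 177*(-1) = 1]
q=88: r=0, s=-177, t=89   [89*(-177) + 177*(89) = 0]
GCD = 1; from the row with r=1: x=2, y=-1
Check: 89*(2) + 177*(-1) = 178 - 177 = 1

GCD = 1, x = 2, y = -1


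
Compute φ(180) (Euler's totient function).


180 = 2^2 × 3^2 × 5
Prime factors: 2, 3, 5
φ(180) = 180 × (1-1/2) × (1-1/3) × (1-1/5)
= 180 × 1/2 × 2/3 × 4/5 = 48

φ(180) = 48


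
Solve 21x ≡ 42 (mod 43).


GCD(21, 43) = 1, unique solution
a^(-1) mod 43 = 41
x = 41 * 42 mod 43 = 2

x ≡ 2 (mod 43)


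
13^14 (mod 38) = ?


13^1 mod 38 = 13
13^2 mod 38 = 17
13^3 mod 38 = 31
13^4 mod 38 = 23
13^5 mod 38 = 33
13^6 mod 38 = 11
13^7 mod 38 = 29
13^8 mod 38 = 35
13^9 mod 38 = 37
13^10 mod 38 = 25
13^11 mod 38 = 21
13^12 mod 38 = 7
13^13 mod 38 = 15
13^14 mod 38 = 5


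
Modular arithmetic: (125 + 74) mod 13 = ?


125 + 74 = 199
199 mod 13 = 4


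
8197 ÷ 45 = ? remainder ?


8197 = 45 * 182 + 7
Check: 8190 + 7 = 8197

q = 182, r = 7


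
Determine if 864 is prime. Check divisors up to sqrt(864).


864 / 2 = 432 (exact division)
864 is NOT prime.

No, 864 is not prime


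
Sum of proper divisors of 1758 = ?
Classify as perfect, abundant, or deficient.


Proper divisors: 1, 2, 3, 6, 293, 586, 879
Sum = 1 + 2 + 3 + 6 + 293 + 586 + 879 = 1770
1770 > 1758 → abundant

s(1758) = 1770 (abundant)


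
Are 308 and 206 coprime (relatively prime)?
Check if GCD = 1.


Euclidean algorithm:
308 = 1 * 206 + 102
206 = 2 * 102 + 2
102 = 51 * 2 + 0
GCD(308, 206) = 2

No, not coprime (GCD = 2)


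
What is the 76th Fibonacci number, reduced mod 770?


F(k) mod 770 for k=1..76:
1, 1, 2, 3, 5, 8, 13, 21, 34, 55, 89, 144, 233, 377, 610, 217, 57, 274, 331, 605, 166, 1, 167, 168, 335, 503, 68, 571, 639, 440, 309, 749, 288, 267, 555, 52, 607, 659, 496, 385, 111, 496, 607, 333, 170, 503, 673, 406, 309, 715, 254, 199, 453, 652, 335, 217, 552, 769, 551, 550, 331, 111, 442, 553, 225, 8, 233, 241, 474, 715, 419, 364, 13, 377, 390, 767
F(76) mod 770 = 767


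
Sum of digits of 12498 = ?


1 + 2 + 4 + 9 + 8 = 24


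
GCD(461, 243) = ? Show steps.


461 = 1 * 243 + 218
243 = 1 * 218 + 25
218 = 8 * 25 + 18
25 = 1 * 18 + 7
18 = 2 * 7 + 4
7 = 1 * 4 + 3
4 = 1 * 3 + 1
3 = 3 * 1 + 0
GCD = 1


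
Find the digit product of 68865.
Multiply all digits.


6 × 8 × 8 × 6 × 5 = 11520


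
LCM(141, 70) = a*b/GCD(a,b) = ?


GCD(141, 70) = 1
LCM = 141*70/1 = 9870/1 = 9870

LCM = 9870


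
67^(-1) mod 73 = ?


Use the extended Euclidean algorithm on (73, 67); each row r = 73*s + 67*t:
r=73, s=1, t=0
r=67, s=0, t=1
q=1: r=6, s=1, t=-1   [73*(1) + 67*(-1) = 6]
q=11: r=1, s=-11, t=12   [73*(-11) + 67*(12) = 1]
q=6: r=0, s=67, t=-73   [73*(67) + 67*(-73) = 0]
GCD = 1 with t = 12, so 67*(12) ≡ 1 (mod 73)
Inverse = 12 mod 73 = 12
Check: 67 * 12 = 804 ≡ 1 (mod 73)

67^(-1) ≡ 12 (mod 73)


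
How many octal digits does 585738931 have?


585738931 in base 8 = 4272325263
Number of digits = 10

10 digits (base 8)


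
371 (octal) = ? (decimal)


371 (base 8) = 249 (decimal)
249 (decimal) = 249 (base 10)


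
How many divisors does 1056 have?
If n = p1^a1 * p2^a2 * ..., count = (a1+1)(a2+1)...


1056 = 2^5 × 3^1 × 11^1
d(1056) = (5+1) × (1+1) × (1+1) = 24

24 divisors


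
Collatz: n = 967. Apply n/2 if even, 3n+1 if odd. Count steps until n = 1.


967 → 2902 → 1451 → 4354 → 2177 → 6532 → 3266 → 1633 → 4900 → 2450 → 1225 → 3676 → 1838 → 919 → 2758 → 1379 → 4138 → 2069 → 6208 → 3104 → 1552 → 776 → 388 → 194 → 97 → 292 → 146 → 73 → 220 → 110 → 55 → 166 → 83 → 250 → 125 → 376 → 188 → 94 → 47 → 142 → 71 → 214 → 107 → 322 → 161 → 484 → 242 → 121 → 364 → 182 → 91 → 274 → 137 → 412 → 206 → 103 → 310 → 155 → 466 → 233 → 700 → 350 → 175 → 526 → 263 → 790 → 395 → 1186 → 593 → 1780 → 890 → 445 → 1336 → 668 → 334 → 167 → 502 → 251 → 754 → 377 → 1132 → 566 → 283 → 850 → 425 → 1276 → 638 → 319 → 958 → 479 → 1438 → 719 → 2158 → 1079 → 3238 → 1619 → 4858 → 2429 → 7288 → 3644 → 1822 → 911 → 2734 → 1367 → 4102 → 2051 → 6154 → 3077 → 9232 → 4616 → 2308 → 1154 → 577 → 1732 → 866 → 433 → 1300 → 650 → 325 → 976 → 488 → 244 → 122 → 61 → 184 → 92 → 46 → 23 → 70 → 35 → 106 → 53 → 160 → 80 → 40 → 20 → 10 → 5 → 16 → 8 → 4 → 2 → 1
Total steps = 142

142 steps


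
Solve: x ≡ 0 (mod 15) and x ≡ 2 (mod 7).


M = 15*7 = 105
M1 = M/15 = 7, M2 = M/7 = 15
M1^(-1) mod 15 = 13, M2^(-1) mod 7 = 1
x = 0*7*13 + 2*15*1 = 30
30 mod 105 = 30
Check: 30 mod 15 = 0 ✓, 30 mod 7 = 2 ✓

x ≡ 30 (mod 105)


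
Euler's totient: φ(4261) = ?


4261 = 4261
Prime factors: 4261
φ(4261) = 4261 × (1-1/4261)
= 4261 × 4260/4261 = 4260

φ(4261) = 4260


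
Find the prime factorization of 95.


95 / 5 = 19
19 / 19 = 1
95 = 5 × 19


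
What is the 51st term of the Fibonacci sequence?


Sequence: 1, 1, 2, 3, 5, 8, 13, 21, 34, 55, 89, 144, 233, 377, 610, 987, 1597, 2584, 4181, 6765, 10946, 17711, 28657, 46368, 75025, 121393, 196418, 317811, 514229, 832040, 1346269, 2178309, 3524578, 5702887, 9227465, 14930352, 24157817, 39088169, 63245986, 102334155, 165580141, 267914296, 433494437, 701408733, 1134903170, 1836311903, 2971215073, 4807526976, 7778742049, 12586269025, 20365011074
F(51) = 20365011074


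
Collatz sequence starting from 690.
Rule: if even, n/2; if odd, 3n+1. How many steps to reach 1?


690 → 345 → 1036 → 518 → 259 → 778 → 389 → 1168 → 584 → 292 → 146 → 73 → 220 → 110 → 55 → 166 → 83 → 250 → 125 → 376 → 188 → 94 → 47 → 142 → 71 → 214 → 107 → 322 → 161 → 484 → 242 → 121 → 364 → 182 → 91 → 274 → 137 → 412 → 206 → 103 → 310 → 155 → 466 → 233 → 700 → 350 → 175 → 526 → 263 → 790 → 395 → 1186 → 593 → 1780 → 890 → 445 → 1336 → 668 → 334 → 167 → 502 → 251 → 754 → 377 → 1132 → 566 → 283 → 850 → 425 → 1276 → 638 → 319 → 958 → 479 → 1438 → 719 → 2158 → 1079 → 3238 → 1619 → 4858 → 2429 → 7288 → 3644 → 1822 → 911 → 2734 → 1367 → 4102 → 2051 → 6154 → 3077 → 9232 → 4616 → 2308 → 1154 → 577 → 1732 → 866 → 433 → 1300 → 650 → 325 → 976 → 488 → 244 → 122 → 61 → 184 → 92 → 46 → 23 → 70 → 35 → 106 → 53 → 160 → 80 → 40 → 20 → 10 → 5 → 16 → 8 → 4 → 2 → 1
Total steps = 126

126 steps


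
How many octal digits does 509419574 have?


509419574 in base 8 = 3627220066
Number of digits = 10

10 digits (base 8)


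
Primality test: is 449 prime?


Check divisors up to sqrt(449) = 21.1896
No divisors found.
449 is prime.

Yes, 449 is prime


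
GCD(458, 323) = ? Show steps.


458 = 1 * 323 + 135
323 = 2 * 135 + 53
135 = 2 * 53 + 29
53 = 1 * 29 + 24
29 = 1 * 24 + 5
24 = 4 * 5 + 4
5 = 1 * 4 + 1
4 = 4 * 1 + 0
GCD = 1


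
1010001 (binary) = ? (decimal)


1010001 (base 2) = 81 (decimal)
81 (decimal) = 81 (base 10)


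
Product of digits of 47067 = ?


4 × 7 × 0 × 6 × 7 = 0


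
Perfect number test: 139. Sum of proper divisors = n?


Proper divisors of 139: 1
Sum = 1 = 1

No, 139 is not perfect (1 ≠ 139)


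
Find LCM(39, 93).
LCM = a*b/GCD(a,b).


GCD(39, 93) = 3
LCM = 39*93/3 = 3627/3 = 1209

LCM = 1209


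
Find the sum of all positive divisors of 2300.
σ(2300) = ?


Divisors of 2300: 1, 2, 4, 5, 10, 20, 23, 25, 46, 50, 92, 100, 115, 230, 460, 575, 1150, 2300
Sum = 1 + 2 + 4 + 5 + 10 + 20 + 23 + 25 + 46 + 50 + 92 + 100 + 115 + 230 + 460 + 575 + 1150 + 2300 = 5208

σ(2300) = 5208


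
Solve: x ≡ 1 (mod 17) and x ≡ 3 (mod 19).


M = 17*19 = 323
M1 = M/17 = 19, M2 = M/19 = 17
M1^(-1) mod 17 = 9, M2^(-1) mod 19 = 9
x = 1*19*9 + 3*17*9 = 630
630 mod 323 = 307
Check: 307 mod 17 = 1 ✓, 307 mod 19 = 3 ✓

x ≡ 307 (mod 323)


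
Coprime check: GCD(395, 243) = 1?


Euclidean algorithm:
395 = 1 * 243 + 152
243 = 1 * 152 + 91
152 = 1 * 91 + 61
91 = 1 * 61 + 30
61 = 2 * 30 + 1
30 = 30 * 1 + 0
GCD(395, 243) = 1

Yes, coprime (GCD = 1)


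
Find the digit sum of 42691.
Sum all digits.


4 + 2 + 6 + 9 + 1 = 22


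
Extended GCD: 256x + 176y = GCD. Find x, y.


Tabular extended Euclidean (each row: r = 256*s + 176*t):
r=256, s=1, t=0
r=176, s=0, t=1
q=1: r=80, s=1, t=-1   [256*(1) + 176*(-1) = 80]
q=2: r=16, s=-2, t=3   [256*(-2) + 176*(3) = 16]
q=5: r=0, s=11, t=-16   [256*(11) + 176*(-16) = 0]
GCD = 16; from the row with r=16: x=-2, y=3
Check: 256*(-2) + 176*(3) = -512 + 528 = 16

GCD = 16, x = -2, y = 3


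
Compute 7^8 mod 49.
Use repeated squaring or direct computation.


7^1 mod 49 = 7
7^2 mod 49 = 0
7^3 mod 49 = 0
7^4 mod 49 = 0
7^5 mod 49 = 0
7^6 mod 49 = 0
7^7 mod 49 = 0
7^8 mod 49 = 0


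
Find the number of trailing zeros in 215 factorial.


floor(215/5) = 43
floor(215/25) = 8
floor(215/125) = 1
Total = 52

52 trailing zeros


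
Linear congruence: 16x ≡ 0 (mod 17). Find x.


GCD(16, 17) = 1, unique solution
a^(-1) mod 17 = 16
x = 16 * 0 mod 17 = 0

x ≡ 0 (mod 17)


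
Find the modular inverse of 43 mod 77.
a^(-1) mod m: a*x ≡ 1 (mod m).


Use the extended Euclidean algorithm on (77, 43); each row r = 77*s + 43*t:
r=77, s=1, t=0
r=43, s=0, t=1
q=1: r=34, s=1, t=-1   [77*(1) + 43*(-1) = 34]
q=1: r=9, s=-1, t=2   [77*(-1) + 43*(2) = 9]
q=3: r=7, s=4, t=-7   [77*(4) + 43*(-7) = 7]
q=1: r=2, s=-5, t=9   [77*(-5) + 43*(9) = 2]
q=3: r=1, s=19, t=-34   [77*(19) + 43*(-34) = 1]
q=2: r=0, s=-43, t=77   [77*(-43) + 43*(77) = 0]
GCD = 1 with t = -34, so 43*(-34) ≡ 1 (mod 77)
Inverse = -34 mod 77 = 43
Check: 43 * 43 = 1849 ≡ 1 (mod 77)

43^(-1) ≡ 43 (mod 77)


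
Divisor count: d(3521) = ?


3521 = 7^1 × 503^1
d(3521) = (1+1) × (1+1) = 4

4 divisors


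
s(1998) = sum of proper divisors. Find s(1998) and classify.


Proper divisors: 1, 2, 3, 6, 9, 18, 27, 37, 54, 74, 111, 222, 333, 666, 999
Sum = 1 + 2 + 3 + 6 + 9 + 18 + 27 + 37 + 54 + 74 + 111 + 222 + 333 + 666 + 999 = 2562
2562 > 1998 → abundant

s(1998) = 2562 (abundant)


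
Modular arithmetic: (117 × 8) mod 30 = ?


117 × 8 = 936
936 mod 30 = 6


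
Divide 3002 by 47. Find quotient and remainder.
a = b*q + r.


3002 = 47 * 63 + 41
Check: 2961 + 41 = 3002

q = 63, r = 41


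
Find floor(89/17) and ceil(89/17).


89/17 = 5.2353
floor = 5
ceil = 6

floor = 5, ceil = 6


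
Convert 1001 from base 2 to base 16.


1001 (base 2) = 9 (decimal)
9 (decimal) = 9 (base 16)


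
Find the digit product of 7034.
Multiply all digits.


7 × 0 × 3 × 4 = 0


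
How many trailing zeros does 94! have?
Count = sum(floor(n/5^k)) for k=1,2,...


floor(94/5) = 18
floor(94/25) = 3
Total = 21

21 trailing zeros


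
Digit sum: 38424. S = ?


3 + 8 + 4 + 2 + 4 = 21


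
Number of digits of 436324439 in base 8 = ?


436324439 in base 8 = 3200344127
Number of digits = 10

10 digits (base 8)


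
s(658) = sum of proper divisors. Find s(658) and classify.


Proper divisors: 1, 2, 7, 14, 47, 94, 329
Sum = 1 + 2 + 7 + 14 + 47 + 94 + 329 = 494
494 < 658 → deficient

s(658) = 494 (deficient)


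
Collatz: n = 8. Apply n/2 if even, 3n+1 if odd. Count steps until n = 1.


8 → 4 → 2 → 1
Total steps = 3

3 steps


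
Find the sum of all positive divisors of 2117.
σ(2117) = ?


Divisors of 2117: 1, 29, 73, 2117
Sum = 1 + 29 + 73 + 2117 = 2220

σ(2117) = 2220


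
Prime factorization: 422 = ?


422 / 2 = 211
211 / 211 = 1
422 = 2 × 211


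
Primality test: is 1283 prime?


Check divisors up to sqrt(1283) = 35.8190
No divisors found.
1283 is prime.

Yes, 1283 is prime


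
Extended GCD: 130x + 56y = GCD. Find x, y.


Tabular extended Euclidean (each row: r = 130*s + 56*t):
r=130, s=1, t=0
r=56, s=0, t=1
q=2: r=18, s=1, t=-2   [130*(1) + 56*(-2) = 18]
q=3: r=2, s=-3, t=7   [130*(-3) + 56*(7) = 2]
q=9: r=0, s=28, t=-65   [130*(28) + 56*(-65) = 0]
GCD = 2; from the row with r=2: x=-3, y=7
Check: 130*(-3) + 56*(7) = -390 + 392 = 2

GCD = 2, x = -3, y = 7


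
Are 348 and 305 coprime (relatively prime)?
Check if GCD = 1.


Euclidean algorithm:
348 = 1 * 305 + 43
305 = 7 * 43 + 4
43 = 10 * 4 + 3
4 = 1 * 3 + 1
3 = 3 * 1 + 0
GCD(348, 305) = 1

Yes, coprime (GCD = 1)


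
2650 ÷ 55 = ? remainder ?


2650 = 55 * 48 + 10
Check: 2640 + 10 = 2650

q = 48, r = 10


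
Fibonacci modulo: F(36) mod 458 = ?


F(k) mod 458 for k=1..36:
1, 1, 2, 3, 5, 8, 13, 21, 34, 55, 89, 144, 233, 377, 152, 71, 223, 294, 59, 353, 412, 307, 261, 110, 371, 23, 394, 417, 353, 312, 207, 61, 268, 329, 139, 10
F(36) mod 458 = 10


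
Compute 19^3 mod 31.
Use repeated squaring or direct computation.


19^1 mod 31 = 19
19^2 mod 31 = 20
19^3 mod 31 = 8


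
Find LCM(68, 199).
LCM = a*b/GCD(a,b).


GCD(68, 199) = 1
LCM = 68*199/1 = 13532/1 = 13532

LCM = 13532


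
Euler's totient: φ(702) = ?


702 = 2 × 3^3 × 13
Prime factors: 2, 3, 13
φ(702) = 702 × (1-1/2) × (1-1/3) × (1-1/13)
= 702 × 1/2 × 2/3 × 12/13 = 216

φ(702) = 216


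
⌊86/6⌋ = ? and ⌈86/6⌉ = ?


86/6 = 14.3333
floor = 14
ceil = 15

floor = 14, ceil = 15


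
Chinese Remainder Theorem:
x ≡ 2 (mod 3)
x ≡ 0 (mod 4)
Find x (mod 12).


M = 3*4 = 12
M1 = M/3 = 4, M2 = M/4 = 3
M1^(-1) mod 3 = 1, M2^(-1) mod 4 = 3
x = 2*4*1 + 0*3*3 = 8
8 mod 12 = 8
Check: 8 mod 3 = 2 ✓, 8 mod 4 = 0 ✓

x ≡ 8 (mod 12)


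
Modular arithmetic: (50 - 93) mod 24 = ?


50 - 93 = -43
-43 mod 24 = 5


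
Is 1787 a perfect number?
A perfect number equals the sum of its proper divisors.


Proper divisors of 1787: 1
Sum = 1 = 1

No, 1787 is not perfect (1 ≠ 1787)


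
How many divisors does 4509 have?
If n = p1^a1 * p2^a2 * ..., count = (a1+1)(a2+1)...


4509 = 3^3 × 167^1
d(4509) = (3+1) × (1+1) = 8

8 divisors


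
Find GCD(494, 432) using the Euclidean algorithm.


494 = 1 * 432 + 62
432 = 6 * 62 + 60
62 = 1 * 60 + 2
60 = 30 * 2 + 0
GCD = 2


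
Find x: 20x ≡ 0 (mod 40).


GCD(20, 40) = 20 divides 0
Divide: 1x ≡ 0 (mod 2)
x ≡ 0 (mod 2)


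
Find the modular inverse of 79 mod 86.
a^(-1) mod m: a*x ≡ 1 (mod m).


Use the extended Euclidean algorithm on (86, 79); each row r = 86*s + 79*t:
r=86, s=1, t=0
r=79, s=0, t=1
q=1: r=7, s=1, t=-1   [86*(1) + 79*(-1) = 7]
q=11: r=2, s=-11, t=12   [86*(-11) + 79*(12) = 2]
q=3: r=1, s=34, t=-37   [86*(34) + 79*(-37) = 1]
q=2: r=0, s=-79, t=86   [86*(-79) + 79*(86) = 0]
GCD = 1 with t = -37, so 79*(-37) ≡ 1 (mod 86)
Inverse = -37 mod 86 = 49
Check: 79 * 49 = 3871 ≡ 1 (mod 86)

79^(-1) ≡ 49 (mod 86)


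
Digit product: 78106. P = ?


7 × 8 × 1 × 0 × 6 = 0


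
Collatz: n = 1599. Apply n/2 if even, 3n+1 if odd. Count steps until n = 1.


1599 → 4798 → 2399 → 7198 → 3599 → 10798 → 5399 → 16198 → 8099 → 24298 → 12149 → 36448 → 18224 → 9112 → 4556 → 2278 → 1139 → 3418 → 1709 → 5128 → 2564 → 1282 → 641 → 1924 → 962 → 481 → 1444 → 722 → 361 → 1084 → 542 → 271 → 814 → 407 → 1222 → 611 → 1834 → 917 → 2752 → 1376 → 688 → 344 → 172 → 86 → 43 → 130 → 65 → 196 → 98 → 49 → 148 → 74 → 37 → 112 → 56 → 28 → 14 → 7 → 22 → 11 → 34 → 17 → 52 → 26 → 13 → 40 → 20 → 10 → 5 → 16 → 8 → 4 → 2 → 1
Total steps = 73

73 steps


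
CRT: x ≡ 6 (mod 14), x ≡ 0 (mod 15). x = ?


M = 14*15 = 210
M1 = M/14 = 15, M2 = M/15 = 14
M1^(-1) mod 14 = 1, M2^(-1) mod 15 = 14
x = 6*15*1 + 0*14*14 = 90
90 mod 210 = 90
Check: 90 mod 14 = 6 ✓, 90 mod 15 = 0 ✓

x ≡ 90 (mod 210)


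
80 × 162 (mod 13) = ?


80 × 162 = 12960
12960 mod 13 = 12


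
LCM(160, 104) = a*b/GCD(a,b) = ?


GCD(160, 104) = 8
LCM = 160*104/8 = 16640/8 = 2080

LCM = 2080


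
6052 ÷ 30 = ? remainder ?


6052 = 30 * 201 + 22
Check: 6030 + 22 = 6052

q = 201, r = 22


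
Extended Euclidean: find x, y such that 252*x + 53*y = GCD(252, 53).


Tabular extended Euclidean (each row: r = 252*s + 53*t):
r=252, s=1, t=0
r=53, s=0, t=1
q=4: r=40, s=1, t=-4   [252*(1) + 53*(-4) = 40]
q=1: r=13, s=-1, t=5   [252*(-1) + 53*(5) = 13]
q=3: r=1, s=4, t=-19   [252*(4) + 53*(-19) = 1]
q=13: r=0, s=-53, t=252   [252*(-53) + 53*(252) = 0]
GCD = 1; from the row with r=1: x=4, y=-19
Check: 252*(4) + 53*(-19) = 1008 - 1007 = 1

GCD = 1, x = 4, y = -19


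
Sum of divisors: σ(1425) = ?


Divisors of 1425: 1, 3, 5, 15, 19, 25, 57, 75, 95, 285, 475, 1425
Sum = 1 + 3 + 5 + 15 + 19 + 25 + 57 + 75 + 95 + 285 + 475 + 1425 = 2480

σ(1425) = 2480


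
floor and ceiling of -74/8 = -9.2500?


-74/8 = -9.2500
floor = -10
ceil = -9

floor = -10, ceil = -9


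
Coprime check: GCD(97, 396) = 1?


Euclidean algorithm:
396 = 4 * 97 + 8
97 = 12 * 8 + 1
8 = 8 * 1 + 0
GCD(97, 396) = 1

Yes, coprime (GCD = 1)


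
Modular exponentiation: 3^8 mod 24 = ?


3^1 mod 24 = 3
3^2 mod 24 = 9
3^3 mod 24 = 3
3^4 mod 24 = 9
3^5 mod 24 = 3
3^6 mod 24 = 9
3^7 mod 24 = 3
3^8 mod 24 = 9


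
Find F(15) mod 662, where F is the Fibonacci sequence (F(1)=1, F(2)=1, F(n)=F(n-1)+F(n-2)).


F(k) mod 662 for k=1..15:
1, 1, 2, 3, 5, 8, 13, 21, 34, 55, 89, 144, 233, 377, 610
F(15) mod 662 = 610


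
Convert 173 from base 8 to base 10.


173 (base 8) = 123 (decimal)
123 (decimal) = 123 (base 10)


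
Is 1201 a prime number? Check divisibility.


Check divisors up to sqrt(1201) = 34.6554
No divisors found.
1201 is prime.

Yes, 1201 is prime


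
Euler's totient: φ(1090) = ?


1090 = 2 × 5 × 109
Prime factors: 2, 5, 109
φ(1090) = 1090 × (1-1/2) × (1-1/5) × (1-1/109)
= 1090 × 1/2 × 4/5 × 108/109 = 432

φ(1090) = 432


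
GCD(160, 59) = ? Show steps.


160 = 2 * 59 + 42
59 = 1 * 42 + 17
42 = 2 * 17 + 8
17 = 2 * 8 + 1
8 = 8 * 1 + 0
GCD = 1


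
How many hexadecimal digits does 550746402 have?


550746402 in base 16 = 20D3B922
Number of digits = 8

8 digits (base 16)


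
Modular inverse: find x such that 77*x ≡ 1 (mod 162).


Use the extended Euclidean algorithm on (162, 77); each row r = 162*s + 77*t:
r=162, s=1, t=0
r=77, s=0, t=1
q=2: r=8, s=1, t=-2   [162*(1) + 77*(-2) = 8]
q=9: r=5, s=-9, t=19   [162*(-9) + 77*(19) = 5]
q=1: r=3, s=10, t=-21   [162*(10) + 77*(-21) = 3]
q=1: r=2, s=-19, t=40   [162*(-19) + 77*(40) = 2]
q=1: r=1, s=29, t=-61   [162*(29) + 77*(-61) = 1]
q=2: r=0, s=-77, t=162   [162*(-77) + 77*(162) = 0]
GCD = 1 with t = -61, so 77*(-61) ≡ 1 (mod 162)
Inverse = -61 mod 162 = 101
Check: 77 * 101 = 7777 ≡ 1 (mod 162)

77^(-1) ≡ 101 (mod 162)


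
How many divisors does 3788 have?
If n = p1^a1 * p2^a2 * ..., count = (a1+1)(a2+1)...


3788 = 2^2 × 947^1
d(3788) = (2+1) × (1+1) = 6

6 divisors


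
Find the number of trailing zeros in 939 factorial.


floor(939/5) = 187
floor(939/25) = 37
floor(939/125) = 7
floor(939/625) = 1
Total = 232

232 trailing zeros


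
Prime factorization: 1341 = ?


1341 / 3 = 447
447 / 3 = 149
149 / 149 = 1
1341 = 3^2 × 149


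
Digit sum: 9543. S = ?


9 + 5 + 4 + 3 = 21


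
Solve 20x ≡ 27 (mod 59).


GCD(20, 59) = 1, unique solution
a^(-1) mod 59 = 3
x = 3 * 27 mod 59 = 22

x ≡ 22 (mod 59)


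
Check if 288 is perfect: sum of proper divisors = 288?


Proper divisors of 288: 1, 2, 3, 4, 6, 8, 9, 12, 16, 18, 24, 32, 36, 48, 72, 96, 144
Sum = 1 + 2 + 3 + 4 + 6 + 8 + 9 + 12 + 16 + 18 + 24 + 32 + 36 + 48 + 72 + 96 + 144 = 531

No, 288 is not perfect (531 ≠ 288)


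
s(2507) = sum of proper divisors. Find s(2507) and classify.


Proper divisors: 1, 23, 109
Sum = 1 + 23 + 109 = 133
133 < 2507 → deficient

s(2507) = 133 (deficient)


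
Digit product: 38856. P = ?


3 × 8 × 8 × 5 × 6 = 5760


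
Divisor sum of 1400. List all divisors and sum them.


Divisors of 1400: 1, 2, 4, 5, 7, 8, 10, 14, 20, 25, 28, 35, 40, 50, 56, 70, 100, 140, 175, 200, 280, 350, 700, 1400
Sum = 1 + 2 + 4 + 5 + 7 + 8 + 10 + 14 + 20 + 25 + 28 + 35 + 40 + 50 + 56 + 70 + 100 + 140 + 175 + 200 + 280 + 350 + 700 + 1400 = 3720

σ(1400) = 3720


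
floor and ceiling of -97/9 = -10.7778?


-97/9 = -10.7778
floor = -11
ceil = -10

floor = -11, ceil = -10


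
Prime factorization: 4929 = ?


4929 / 3 = 1643
1643 / 31 = 53
53 / 53 = 1
4929 = 3 × 31 × 53


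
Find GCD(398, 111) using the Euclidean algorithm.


398 = 3 * 111 + 65
111 = 1 * 65 + 46
65 = 1 * 46 + 19
46 = 2 * 19 + 8
19 = 2 * 8 + 3
8 = 2 * 3 + 2
3 = 1 * 2 + 1
2 = 2 * 1 + 0
GCD = 1


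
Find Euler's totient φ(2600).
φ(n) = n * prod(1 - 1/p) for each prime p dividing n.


2600 = 2^3 × 5^2 × 13
Prime factors: 2, 5, 13
φ(2600) = 2600 × (1-1/2) × (1-1/5) × (1-1/13)
= 2600 × 1/2 × 4/5 × 12/13 = 960

φ(2600) = 960


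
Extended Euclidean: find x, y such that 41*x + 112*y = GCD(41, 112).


Tabular extended Euclidean (each row: r = 41*s + 112*t):
r=41, s=1, t=0
r=112, s=0, t=1
q=0: r=41, s=1, t=0   [41*(1) + 112*(0) = 41]
q=2: r=30, s=-2, t=1   [41*(-2) + 112*(1) = 30]
q=1: r=11, s=3, t=-1   [41*(3) + 112*(-1) = 11]
q=2: r=8, s=-8, t=3   [41*(-8) + 112*(3) = 8]
q=1: r=3, s=11, t=-4   [41*(11) + 112*(-4) = 3]
q=2: r=2, s=-30, t=11   [41*(-30) + 112*(11) = 2]
q=1: r=1, s=41, t=-15   [41*(41) + 112*(-15) = 1]
q=2: r=0, s=-112, t=41   [41*(-112) + 112*(41) = 0]
GCD = 1; from the row with r=1: x=41, y=-15
Check: 41*(41) + 112*(-15) = 1681 - 1680 = 1

GCD = 1, x = 41, y = -15


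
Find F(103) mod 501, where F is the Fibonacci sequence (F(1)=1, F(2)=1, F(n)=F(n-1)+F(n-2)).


F(k) mod 501 for k=1..103:
1, 1, 2, 3, 5, 8, 13, 21, 34, 55, 89, 144, 233, 377, 109, 486, 94, 79, 173, 252, 425, 176, 100, 276, 376, 151, 26, 177, 203, 380, 82, 462, 43, 4, 47, 51, 98, 149, 247, 396, 142, 37, 179, 216, 395, 110, 4, 114, 118, 232, 350, 81, 431, 11, 442, 453, 394, 346, 239, 84, 323, 407, 229, 135, 364, 499, 362, 360, 221, 80, 301, 381, 181, 61, 242, 303, 44, 347, 391, 237, 127, 364, 491, 354, 344, 197, 40, 237, 277, 13, 290, 303, 92, 395, 487, 381, 367, 247, 113, 360, 473, 332, 304
F(103) mod 501 = 304


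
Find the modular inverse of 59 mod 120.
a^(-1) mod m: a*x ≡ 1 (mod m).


Use the extended Euclidean algorithm on (120, 59); each row r = 120*s + 59*t:
r=120, s=1, t=0
r=59, s=0, t=1
q=2: r=2, s=1, t=-2   [120*(1) + 59*(-2) = 2]
q=29: r=1, s=-29, t=59   [120*(-29) + 59*(59) = 1]
q=2: r=0, s=59, t=-120   [120*(59) + 59*(-120) = 0]
GCD = 1 with t = 59, so 59*(59) ≡ 1 (mod 120)
Inverse = 59 mod 120 = 59
Check: 59 * 59 = 3481 ≡ 1 (mod 120)

59^(-1) ≡ 59 (mod 120)


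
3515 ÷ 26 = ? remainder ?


3515 = 26 * 135 + 5
Check: 3510 + 5 = 3515

q = 135, r = 5


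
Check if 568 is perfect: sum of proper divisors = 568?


Proper divisors of 568: 1, 2, 4, 8, 71, 142, 284
Sum = 1 + 2 + 4 + 8 + 71 + 142 + 284 = 512

No, 568 is not perfect (512 ≠ 568)


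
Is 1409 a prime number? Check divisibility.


Check divisors up to sqrt(1409) = 37.5366
No divisors found.
1409 is prime.

Yes, 1409 is prime


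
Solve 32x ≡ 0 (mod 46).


GCD(32, 46) = 2 divides 0
Divide: 16x ≡ 0 (mod 23)
x ≡ 0 (mod 23)


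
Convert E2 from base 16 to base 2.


E2 (base 16) = 226 (decimal)
226 (decimal) = 11100010 (base 2)


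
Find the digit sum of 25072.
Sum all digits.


2 + 5 + 0 + 7 + 2 = 16


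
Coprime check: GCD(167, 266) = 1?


Euclidean algorithm:
266 = 1 * 167 + 99
167 = 1 * 99 + 68
99 = 1 * 68 + 31
68 = 2 * 31 + 6
31 = 5 * 6 + 1
6 = 6 * 1 + 0
GCD(167, 266) = 1

Yes, coprime (GCD = 1)


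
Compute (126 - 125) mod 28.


126 - 125 = 1
1 mod 28 = 1


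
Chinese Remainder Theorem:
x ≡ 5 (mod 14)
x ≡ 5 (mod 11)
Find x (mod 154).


M = 14*11 = 154
M1 = M/14 = 11, M2 = M/11 = 14
M1^(-1) mod 14 = 9, M2^(-1) mod 11 = 4
x = 5*11*9 + 5*14*4 = 775
775 mod 154 = 5
Check: 5 mod 14 = 5 ✓, 5 mod 11 = 5 ✓

x ≡ 5 (mod 154)


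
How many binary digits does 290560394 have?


290560394 in base 2 = 10001010100011001100110001010
Number of digits = 29

29 digits (base 2)


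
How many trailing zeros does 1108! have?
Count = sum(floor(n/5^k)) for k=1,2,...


floor(1108/5) = 221
floor(1108/25) = 44
floor(1108/125) = 8
floor(1108/625) = 1
Total = 274

274 trailing zeros


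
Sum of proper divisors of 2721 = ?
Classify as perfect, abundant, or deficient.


Proper divisors: 1, 3, 907
Sum = 1 + 3 + 907 = 911
911 < 2721 → deficient

s(2721) = 911 (deficient)


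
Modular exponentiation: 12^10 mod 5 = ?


12^1 mod 5 = 2
12^2 mod 5 = 4
12^3 mod 5 = 3
12^4 mod 5 = 1
12^5 mod 5 = 2
12^6 mod 5 = 4
12^7 mod 5 = 3
12^8 mod 5 = 1
12^9 mod 5 = 2
12^10 mod 5 = 4


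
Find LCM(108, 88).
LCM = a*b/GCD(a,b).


GCD(108, 88) = 4
LCM = 108*88/4 = 9504/4 = 2376

LCM = 2376


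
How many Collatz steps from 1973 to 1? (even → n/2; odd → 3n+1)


1973 → 5920 → 2960 → 1480 → 740 → 370 → 185 → 556 → 278 → 139 → 418 → 209 → 628 → 314 → 157 → 472 → 236 → 118 → 59 → 178 → 89 → 268 → 134 → 67 → 202 → 101 → 304 → 152 → 76 → 38 → 19 → 58 → 29 → 88 → 44 → 22 → 11 → 34 → 17 → 52 → 26 → 13 → 40 → 20 → 10 → 5 → 16 → 8 → 4 → 2 → 1
Total steps = 50

50 steps


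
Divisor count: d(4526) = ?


4526 = 2^1 × 31^1 × 73^1
d(4526) = (1+1) × (1+1) × (1+1) = 8

8 divisors


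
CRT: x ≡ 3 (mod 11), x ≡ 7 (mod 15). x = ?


M = 11*15 = 165
M1 = M/11 = 15, M2 = M/15 = 11
M1^(-1) mod 11 = 3, M2^(-1) mod 15 = 11
x = 3*15*3 + 7*11*11 = 982
982 mod 165 = 157
Check: 157 mod 11 = 3 ✓, 157 mod 15 = 7 ✓

x ≡ 157 (mod 165)


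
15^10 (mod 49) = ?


15^1 mod 49 = 15
15^2 mod 49 = 29
15^3 mod 49 = 43
15^4 mod 49 = 8
15^5 mod 49 = 22
15^6 mod 49 = 36
15^7 mod 49 = 1
15^8 mod 49 = 15
15^9 mod 49 = 29
15^10 mod 49 = 43


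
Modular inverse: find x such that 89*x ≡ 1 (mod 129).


Use the extended Euclidean algorithm on (129, 89); each row r = 129*s + 89*t:
r=129, s=1, t=0
r=89, s=0, t=1
q=1: r=40, s=1, t=-1   [129*(1) + 89*(-1) = 40]
q=2: r=9, s=-2, t=3   [129*(-2) + 89*(3) = 9]
q=4: r=4, s=9, t=-13   [129*(9) + 89*(-13) = 4]
q=2: r=1, s=-20, t=29   [129*(-20) + 89*(29) = 1]
q=4: r=0, s=89, t=-129   [129*(89) + 89*(-129) = 0]
GCD = 1 with t = 29, so 89*(29) ≡ 1 (mod 129)
Inverse = 29 mod 129 = 29
Check: 89 * 29 = 2581 ≡ 1 (mod 129)

89^(-1) ≡ 29 (mod 129)


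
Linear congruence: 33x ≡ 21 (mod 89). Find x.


GCD(33, 89) = 1, unique solution
a^(-1) mod 89 = 27
x = 27 * 21 mod 89 = 33

x ≡ 33 (mod 89)


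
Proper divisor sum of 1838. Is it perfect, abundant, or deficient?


Proper divisors: 1, 2, 919
Sum = 1 + 2 + 919 = 922
922 < 1838 → deficient

s(1838) = 922 (deficient)


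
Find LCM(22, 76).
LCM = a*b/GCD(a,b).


GCD(22, 76) = 2
LCM = 22*76/2 = 1672/2 = 836

LCM = 836


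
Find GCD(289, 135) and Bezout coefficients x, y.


Tabular extended Euclidean (each row: r = 289*s + 135*t):
r=289, s=1, t=0
r=135, s=0, t=1
q=2: r=19, s=1, t=-2   [289*(1) + 135*(-2) = 19]
q=7: r=2, s=-7, t=15   [289*(-7) + 135*(15) = 2]
q=9: r=1, s=64, t=-137   [289*(64) + 135*(-137) = 1]
q=2: r=0, s=-135, t=289   [289*(-135) + 135*(289) = 0]
GCD = 1; from the row with r=1: x=64, y=-137
Check: 289*(64) + 135*(-137) = 18496 - 18495 = 1

GCD = 1, x = 64, y = -137
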